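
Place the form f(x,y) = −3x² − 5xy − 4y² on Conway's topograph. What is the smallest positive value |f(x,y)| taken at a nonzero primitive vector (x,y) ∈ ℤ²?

translate: b→-1 (≡5 mod 6), so (3,5,4)→(3,-1,2)
flip: (3,-1,2)→(2,1,3)
reduced (well bottom): (2,1,3) with a≤c, −a<b≤a
well minimum |f| = |-2| = 2 (negative-definite)

2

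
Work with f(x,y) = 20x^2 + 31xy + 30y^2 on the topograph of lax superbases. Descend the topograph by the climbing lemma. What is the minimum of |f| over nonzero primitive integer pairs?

translate: b→-9 (≡31 mod 40), so (20,31,30)→(20,-9,19)
flip: (20,-9,19)→(19,9,20)
reduced (well bottom): (19,9,20) with a≤c, −a<b≤a
well minimum = a = 19

19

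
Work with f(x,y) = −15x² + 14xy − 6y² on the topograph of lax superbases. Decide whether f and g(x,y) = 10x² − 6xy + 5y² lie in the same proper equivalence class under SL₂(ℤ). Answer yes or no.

D₁ = -164, D₂ = -164
f is negative-definite; reduce −f:
−f: flip: (15,-14,6)→(6,14,15)
−f: translate: b→2 (≡14 mod 12), so (6,14,15)→(6,2,7)
−f: reduced (well bottom): (6,2,7) with a≤c, −a<b≤a
flip sign back: reduced form of f is (-6,-2,-7)
g: flip: (10,-6,5)→(5,6,10)
g: translate: b→-4 (≡6 mod 10), so (5,6,10)→(5,-4,9)
g: reduced (well bottom): (5,-4,9) with a≤c, −a<b≤a
reduced forms (-6, -2, -7) vs (5, -4, 9) ⇒ inequivalent

no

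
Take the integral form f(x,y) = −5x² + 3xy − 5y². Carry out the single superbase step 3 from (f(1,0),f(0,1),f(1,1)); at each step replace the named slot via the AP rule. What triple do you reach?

start (-5,-5,-7) = (f(1,0),f(0,1),f(1,1))
replace slot 3: 2·((-5)+(-5)) − (-7) = -13 → (-5,-5,-13)

-5,-5,-13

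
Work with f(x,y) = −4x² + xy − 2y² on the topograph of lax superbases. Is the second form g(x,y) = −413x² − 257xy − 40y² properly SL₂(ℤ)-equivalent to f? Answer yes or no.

D₁ = -31, D₂ = -31
f is negative-definite; reduce −f:
−f: flip: (4,-1,2)→(2,1,4)
−f: reduced (well bottom): (2,1,4) with a≤c, −a<b≤a
flip sign back: reduced form of f is (-2,-1,-4)
g is negative-definite; reduce −g:
−g: flip: (413,257,40)→(40,-257,413)
−g: translate: b→-17 (≡-257 mod 80), so (40,-257,413)→(40,-17,2)
−g: flip: (40,-17,2)→(2,17,40)
−g: translate: b→1 (≡17 mod 4), so (2,17,40)→(2,1,4)
−g: reduced (well bottom): (2,1,4) with a≤c, −a<b≤a
flip sign back: reduced form of g is (-2,-1,-4)
reduced forms (-2, -1, -4) vs (-2, -1, -4) ⇒ equivalent

yes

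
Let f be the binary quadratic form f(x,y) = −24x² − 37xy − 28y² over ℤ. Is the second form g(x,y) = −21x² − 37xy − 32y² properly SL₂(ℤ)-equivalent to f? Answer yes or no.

D₁ = -1319, D₂ = -1319
f is negative-definite; reduce −f:
−f: translate: b→-11 (≡37 mod 48), so (24,37,28)→(24,-11,15)
−f: flip: (24,-11,15)→(15,11,24)
−f: reduced (well bottom): (15,11,24) with a≤c, −a<b≤a
flip sign back: reduced form of f is (-15,-11,-24)
g is negative-definite; reduce −g:
−g: translate: b→-5 (≡37 mod 42), so (21,37,32)→(21,-5,16)
−g: flip: (21,-5,16)→(16,5,21)
−g: reduced (well bottom): (16,5,21) with a≤c, −a<b≤a
flip sign back: reduced form of g is (-16,-5,-21)
reduced forms (-15, -11, -24) vs (-16, -5, -21) ⇒ inequivalent

no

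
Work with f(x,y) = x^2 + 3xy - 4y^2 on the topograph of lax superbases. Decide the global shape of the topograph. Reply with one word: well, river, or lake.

D = b²−4ac = 3² − 4·1·(-4) = 25
D = 5² is a perfect square ⇒ form factors over ℤ ⇒ lakes

lake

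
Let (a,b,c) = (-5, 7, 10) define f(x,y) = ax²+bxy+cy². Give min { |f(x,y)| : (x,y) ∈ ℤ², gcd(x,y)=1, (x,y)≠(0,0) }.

river: ρ → (10,13,-2)
river: ρ → (-2,15,3)
river: ρ → (3,15,-2)
river: ρ → (-2,13,10)
river: ρ → (10,7,-5)
river: ρ → (-5,13,4)
river: ρ → (4,11,-8)
river: ρ → (-8,5,7)
river: ρ → (7,9,-6)
river: ρ → (-6,15,1)
river: ρ → (1,15,-6)
river: ρ → (-6,9,7)
river: ρ → (7,5,-8)
river: ρ → (-8,11,4)
river: ρ → (4,13,-5)
river: ρ → (-5,7,10)
closes: descent 0, river 16
min |a| on river = 1

1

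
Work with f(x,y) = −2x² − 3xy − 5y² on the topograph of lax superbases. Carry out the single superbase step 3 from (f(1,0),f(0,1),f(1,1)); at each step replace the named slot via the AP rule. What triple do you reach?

start (-2,-5,-10) = (f(1,0),f(0,1),f(1,1))
replace slot 3: 2·((-2)+(-5)) − (-10) = -4 → (-2,-5,-4)

-2,-5,-4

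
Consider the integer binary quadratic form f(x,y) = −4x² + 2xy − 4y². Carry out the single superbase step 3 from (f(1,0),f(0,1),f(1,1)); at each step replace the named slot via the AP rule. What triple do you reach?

start (-4,-4,-6) = (f(1,0),f(0,1),f(1,1))
replace slot 3: 2·((-4)+(-4)) − (-6) = -10 → (-4,-4,-10)

-4,-4,-10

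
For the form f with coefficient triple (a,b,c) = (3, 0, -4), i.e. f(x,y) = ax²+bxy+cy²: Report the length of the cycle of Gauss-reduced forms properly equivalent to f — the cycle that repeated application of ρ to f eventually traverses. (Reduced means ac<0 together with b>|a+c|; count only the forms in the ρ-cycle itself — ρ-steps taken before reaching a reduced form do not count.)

D = 48, ⌊√D⌋ = 6
descent: ρ → (-4,0,3)
descent: ρ → (3,6,-1)  [lands on river]
river: ρ → (-1,6,3)
ρ-cycle length = 2 (tail of 2 descent steps not counted)

2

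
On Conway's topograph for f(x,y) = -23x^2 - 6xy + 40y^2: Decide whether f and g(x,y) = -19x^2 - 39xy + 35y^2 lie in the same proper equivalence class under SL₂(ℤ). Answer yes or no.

D₁ = 3716, D₂ = 4181
discriminants differ ⇒ not SL₂(ℤ)-equivalent

no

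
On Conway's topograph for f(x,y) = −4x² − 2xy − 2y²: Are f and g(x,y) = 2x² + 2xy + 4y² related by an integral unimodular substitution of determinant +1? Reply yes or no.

D₁ = -28, D₂ = -28
f is negative-definite; reduce −f:
−f: flip: (4,2,2)→(2,-2,4)
−f: translate: b→2 (≡-2 mod 4), so (2,-2,4)→(2,2,4)
−f: reduced (well bottom): (2,2,4) with a≤c, −a<b≤a
flip sign back: reduced form of f is (-2,-2,-4)
g: reduced (well bottom): (2,2,4) with a≤c, −a<b≤a
reduced forms (-2, -2, -4) vs (2, 2, 4) ⇒ inequivalent

no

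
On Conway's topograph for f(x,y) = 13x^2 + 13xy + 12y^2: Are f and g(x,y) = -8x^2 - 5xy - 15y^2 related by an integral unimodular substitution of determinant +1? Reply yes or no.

D₁ = -455, D₂ = -455
f: flip: (13,13,12)→(12,-13,13)
f: translate: b→11 (≡-13 mod 24), so (12,-13,13)→(12,11,12)
f: reduced (well bottom): (12,11,12) with a≤c, −a<b≤a
g is negative-definite; reduce −g:
−g: reduced (well bottom): (8,5,15) with a≤c, −a<b≤a
flip sign back: reduced form of g is (-8,-5,-15)
reduced forms (12, 11, 12) vs (-8, -5, -15) ⇒ inequivalent

no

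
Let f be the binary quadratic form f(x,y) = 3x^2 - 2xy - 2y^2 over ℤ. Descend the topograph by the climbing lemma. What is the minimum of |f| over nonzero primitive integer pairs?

descent: ρ → (-2,2,3)  [lands on river]
river: ρ → (3,4,-1)
river: ρ → (-1,4,3)
river: ρ → (3,2,-2)
closes: descent 1, river 4
min |a| on river = 1

1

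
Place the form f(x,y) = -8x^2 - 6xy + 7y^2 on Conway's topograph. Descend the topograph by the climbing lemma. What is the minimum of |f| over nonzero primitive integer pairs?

descent: ρ → (7,6,-8)  [lands on river]
river: ρ → (-8,10,5)
river: ρ → (5,10,-8)
river: ρ → (-8,6,7)
river: ρ → (7,8,-7)
river: ρ → (-7,6,8)
river: ρ → (8,10,-5)
river: ρ → (-5,10,8)
river: ρ → (8,6,-7)
river: ρ → (-7,8,7)
closes: descent 1, river 10
min |a| on river = 5

5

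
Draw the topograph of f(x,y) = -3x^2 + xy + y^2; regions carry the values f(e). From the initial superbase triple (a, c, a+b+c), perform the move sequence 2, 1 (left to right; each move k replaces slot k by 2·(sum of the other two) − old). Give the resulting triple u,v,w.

start (-3,1,-1) = (f(1,0),f(0,1),f(1,1))
replace slot 2: 2·((-3)+(-1)) − 1 = -9 → (-3,-9,-1)
replace slot 1: 2·((-9)+(-1)) − (-3) = -17 → (-17,-9,-1)

-17,-9,-1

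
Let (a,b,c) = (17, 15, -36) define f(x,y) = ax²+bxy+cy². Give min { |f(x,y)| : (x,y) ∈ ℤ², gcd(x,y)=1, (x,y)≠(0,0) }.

descent: ρ → (-36,-15,17)
descent: ρ → (17,49,-4)  [lands on river]
river: ρ → (-4,47,29)
river: ρ → (29,11,-22)
river: ρ → (-22,33,18)
river: ρ → (18,39,-16)
river: ρ → (-16,25,32)
river: ρ → (32,39,-9)
river: ρ → (-9,51,2)
river: ρ → (2,49,-34)
river: ρ → (-34,19,17)
closes: descent 2, river 10
min |a| on river = 2

2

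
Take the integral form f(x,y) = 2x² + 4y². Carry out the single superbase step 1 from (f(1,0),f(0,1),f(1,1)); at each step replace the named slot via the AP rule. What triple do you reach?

start (2,4,6) = (f(1,0),f(0,1),f(1,1))
replace slot 1: 2·(4+6) − 2 = 18 → (18,4,6)

18,4,6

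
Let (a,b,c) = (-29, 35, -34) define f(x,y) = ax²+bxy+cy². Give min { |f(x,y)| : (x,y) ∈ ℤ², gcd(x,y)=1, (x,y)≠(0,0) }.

translate: b→23 (≡-35 mod 58), so (29,-35,34)→(29,23,28)
flip: (29,23,28)→(28,-23,29)
reduced (well bottom): (28,-23,29) with a≤c, −a<b≤a
well minimum |f| = |-28| = 28 (negative-definite)

28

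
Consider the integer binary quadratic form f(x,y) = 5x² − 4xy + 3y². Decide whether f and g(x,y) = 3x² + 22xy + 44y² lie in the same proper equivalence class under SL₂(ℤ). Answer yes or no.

D₁ = -44, D₂ = -44
f: flip: (5,-4,3)→(3,4,5)
f: translate: b→-2 (≡4 mod 6), so (3,4,5)→(3,-2,4)
f: reduced (well bottom): (3,-2,4) with a≤c, −a<b≤a
g: translate: b→-2 (≡22 mod 6), so (3,22,44)→(3,-2,4)
g: reduced (well bottom): (3,-2,4) with a≤c, −a<b≤a
reduced forms (3, -2, 4) vs (3, -2, 4) ⇒ equivalent

yes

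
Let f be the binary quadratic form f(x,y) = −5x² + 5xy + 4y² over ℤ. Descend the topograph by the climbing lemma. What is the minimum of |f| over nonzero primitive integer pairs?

river: ρ → (4,3,-6)
river: ρ → (-6,9,1)
river: ρ → (1,9,-6)
river: ρ → (-6,3,4)
river: ρ → (4,5,-5)
river: ρ → (-5,5,4)
closes: descent 0, river 6
min |a| on river = 1

1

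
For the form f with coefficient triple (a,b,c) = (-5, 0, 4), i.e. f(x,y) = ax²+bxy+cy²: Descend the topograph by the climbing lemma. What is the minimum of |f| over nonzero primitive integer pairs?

descent: ρ → (4,8,-1)  [lands on river]
river: ρ → (-1,8,4)
closes: descent 1, river 2
min |a| on river = 1

1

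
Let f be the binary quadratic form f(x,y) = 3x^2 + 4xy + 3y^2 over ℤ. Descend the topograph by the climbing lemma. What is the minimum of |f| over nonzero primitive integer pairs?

translate: b→-2 (≡4 mod 6), so (3,4,3)→(3,-2,2)
flip: (3,-2,2)→(2,2,3)
reduced (well bottom): (2,2,3) with a≤c, −a<b≤a
well minimum = a = 2

2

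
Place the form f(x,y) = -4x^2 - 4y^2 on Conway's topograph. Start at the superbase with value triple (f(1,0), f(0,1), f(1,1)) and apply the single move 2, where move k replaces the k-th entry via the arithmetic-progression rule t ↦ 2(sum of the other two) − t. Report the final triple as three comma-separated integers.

start (-4,-4,-8) = (f(1,0),f(0,1),f(1,1))
replace slot 2: 2·((-4)+(-8)) − (-4) = -20 → (-4,-20,-8)

-4,-20,-8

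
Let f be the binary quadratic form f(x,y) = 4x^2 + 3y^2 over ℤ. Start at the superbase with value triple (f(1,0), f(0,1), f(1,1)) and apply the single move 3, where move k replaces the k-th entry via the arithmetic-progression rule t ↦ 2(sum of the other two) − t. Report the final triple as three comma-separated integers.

start (4,3,7) = (f(1,0),f(0,1),f(1,1))
replace slot 3: 2·(4+3) − 7 = 7 → (4,3,7)

4,3,7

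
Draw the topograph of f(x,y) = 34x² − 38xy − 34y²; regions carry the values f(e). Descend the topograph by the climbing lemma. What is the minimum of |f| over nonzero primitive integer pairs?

descent: ρ → (-34,38,34)  [lands on river]
river: ρ → (34,30,-38)
river: ρ → (-38,46,26)
river: ρ → (26,58,-26)
river: ρ → (-26,46,38)
river: ρ → (38,30,-34)
closes: descent 1, river 6
min |a| on river = 26

26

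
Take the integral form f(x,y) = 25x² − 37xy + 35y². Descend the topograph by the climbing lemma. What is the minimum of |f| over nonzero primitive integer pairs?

translate: b→13 (≡-37 mod 50), so (25,-37,35)→(25,13,23)
flip: (25,13,23)→(23,-13,25)
reduced (well bottom): (23,-13,25) with a≤c, −a<b≤a
well minimum = a = 23

23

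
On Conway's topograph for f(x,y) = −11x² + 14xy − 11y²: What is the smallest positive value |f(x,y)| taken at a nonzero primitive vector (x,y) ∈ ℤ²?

translate: b→8 (≡-14 mod 22), so (11,-14,11)→(11,8,8)
flip: (11,8,8)→(8,-8,11)
translate: b→8 (≡-8 mod 16), so (8,-8,11)→(8,8,11)
reduced (well bottom): (8,8,11) with a≤c, −a<b≤a
well minimum |f| = |-8| = 8 (negative-definite)

8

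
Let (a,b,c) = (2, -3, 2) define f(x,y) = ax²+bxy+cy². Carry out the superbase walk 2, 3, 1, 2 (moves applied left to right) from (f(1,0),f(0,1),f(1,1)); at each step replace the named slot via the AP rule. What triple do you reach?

start (2,2,1) = (f(1,0),f(0,1),f(1,1))
replace slot 2: 2·(2+1) − 2 = 4 → (2,4,1)
replace slot 3: 2·(2+4) − 1 = 11 → (2,4,11)
replace slot 1: 2·(4+11) − 2 = 28 → (28,4,11)
replace slot 2: 2·(28+11) − 4 = 74 → (28,74,11)

28,74,11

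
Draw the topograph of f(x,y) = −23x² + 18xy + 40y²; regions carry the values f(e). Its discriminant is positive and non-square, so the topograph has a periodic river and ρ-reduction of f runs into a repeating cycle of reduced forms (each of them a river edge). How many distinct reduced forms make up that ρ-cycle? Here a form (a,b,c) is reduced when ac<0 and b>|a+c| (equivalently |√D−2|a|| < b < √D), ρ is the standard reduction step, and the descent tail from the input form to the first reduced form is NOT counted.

D = 4004, ⌊√D⌋ = 63
river: ρ → (40,62,-1)
river: ρ → (-1,62,40)
river: ρ → (40,18,-23)
river: ρ → (-23,28,35)
river: ρ → (35,42,-16)
river: ρ → (-16,54,17)
river: ρ → (17,48,-25)
river: ρ → (-25,52,13)
river: ρ → (13,52,-25)
river: ρ → (-25,48,17)
river: ρ → (17,54,-16)
river: ρ → (-16,42,35)
river: ρ → (35,28,-23)
river: ρ → (-23,18,40)
ρ-cycle length = 14 (tail of 0 descent steps not counted)

14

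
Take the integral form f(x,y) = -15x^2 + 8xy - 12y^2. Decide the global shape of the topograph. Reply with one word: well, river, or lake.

D = b²−4ac = 8² − 4·(-15)·(-12) = -656
D < 0 ⇒ definite ⇒ every region one sign ⇒ single well

well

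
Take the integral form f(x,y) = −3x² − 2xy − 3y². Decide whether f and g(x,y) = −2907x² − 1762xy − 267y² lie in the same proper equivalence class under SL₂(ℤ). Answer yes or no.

D₁ = -32, D₂ = -32
f is negative-definite; reduce −f:
−f: reduced (well bottom): (3,2,3) with a≤c, −a<b≤a
flip sign back: reduced form of f is (-3,-2,-3)
g is negative-definite; reduce −g:
−g: flip: (2907,1762,267)→(267,-1762,2907)
−g: translate: b→-160 (≡-1762 mod 534), so (267,-1762,2907)→(267,-160,24)
−g: flip: (267,-160,24)→(24,160,267)
−g: translate: b→16 (≡160 mod 48), so (24,160,267)→(24,16,3)
−g: flip: (24,16,3)→(3,-16,24)
−g: translate: b→2 (≡-16 mod 6), so (3,-16,24)→(3,2,3)
−g: reduced (well bottom): (3,2,3) with a≤c, −a<b≤a
flip sign back: reduced form of g is (-3,-2,-3)
reduced forms (-3, -2, -3) vs (-3, -2, -3) ⇒ equivalent

yes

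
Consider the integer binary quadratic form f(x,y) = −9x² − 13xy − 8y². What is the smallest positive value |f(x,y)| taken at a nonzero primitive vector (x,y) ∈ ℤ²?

translate: b→-5 (≡13 mod 18), so (9,13,8)→(9,-5,4)
flip: (9,-5,4)→(4,5,9)
translate: b→-3 (≡5 mod 8), so (4,5,9)→(4,-3,8)
reduced (well bottom): (4,-3,8) with a≤c, −a<b≤a
well minimum |f| = |-4| = 4 (negative-definite)

4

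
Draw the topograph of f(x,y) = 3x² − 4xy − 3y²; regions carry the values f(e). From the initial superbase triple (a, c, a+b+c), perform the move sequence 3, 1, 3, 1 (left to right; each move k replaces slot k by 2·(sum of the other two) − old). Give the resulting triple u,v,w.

start (3,-3,-4) = (f(1,0),f(0,1),f(1,1))
replace slot 3: 2·(3+(-3)) − (-4) = 4 → (3,-3,4)
replace slot 1: 2·((-3)+4) − 3 = -1 → (-1,-3,4)
replace slot 3: 2·((-1)+(-3)) − 4 = -12 → (-1,-3,-12)
replace slot 1: 2·((-3)+(-12)) − (-1) = -29 → (-29,-3,-12)

-29,-3,-12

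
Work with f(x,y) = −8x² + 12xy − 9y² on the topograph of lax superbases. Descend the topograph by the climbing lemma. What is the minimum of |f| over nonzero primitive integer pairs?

translate: b→4 (≡-12 mod 16), so (8,-12,9)→(8,4,5)
flip: (8,4,5)→(5,-4,8)
reduced (well bottom): (5,-4,8) with a≤c, −a<b≤a
well minimum |f| = |-5| = 5 (negative-definite)

5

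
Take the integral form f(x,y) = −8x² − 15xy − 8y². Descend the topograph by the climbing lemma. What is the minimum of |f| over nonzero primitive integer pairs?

translate: b→-1 (≡15 mod 16), so (8,15,8)→(8,-1,1)
flip: (8,-1,1)→(1,1,8)
reduced (well bottom): (1,1,8) with a≤c, −a<b≤a
well minimum |f| = |-1| = 1 (negative-definite)

1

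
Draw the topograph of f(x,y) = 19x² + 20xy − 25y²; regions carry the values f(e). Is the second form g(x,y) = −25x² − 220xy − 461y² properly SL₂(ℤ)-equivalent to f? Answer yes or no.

D₁ = 2300, D₂ = 2300
river cycle of f (length 6): (-25, 30, 14), (14, 26, -29), (-29, 32, 11), (11, 34, -26), (-26, 18, 19), (19, 20, -25)
river cycle of g (length 6): (-25, 30, 14), (14, 26, -29), (-29, 32, 11), (11, 34, -26), (-26, 18, 19), (19, 20, -25)
cycles coincide ⇒ equivalent

yes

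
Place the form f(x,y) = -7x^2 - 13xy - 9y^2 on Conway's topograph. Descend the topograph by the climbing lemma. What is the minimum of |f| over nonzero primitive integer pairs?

translate: b→-1 (≡13 mod 14), so (7,13,9)→(7,-1,3)
flip: (7,-1,3)→(3,1,7)
reduced (well bottom): (3,1,7) with a≤c, −a<b≤a
well minimum |f| = |-3| = 3 (negative-definite)

3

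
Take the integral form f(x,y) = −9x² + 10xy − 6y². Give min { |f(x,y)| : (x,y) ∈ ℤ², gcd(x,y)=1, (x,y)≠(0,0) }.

translate: b→8 (≡-10 mod 18), so (9,-10,6)→(9,8,5)
flip: (9,8,5)→(5,-8,9)
translate: b→2 (≡-8 mod 10), so (5,-8,9)→(5,2,6)
reduced (well bottom): (5,2,6) with a≤c, −a<b≤a
well minimum |f| = |-5| = 5 (negative-definite)

5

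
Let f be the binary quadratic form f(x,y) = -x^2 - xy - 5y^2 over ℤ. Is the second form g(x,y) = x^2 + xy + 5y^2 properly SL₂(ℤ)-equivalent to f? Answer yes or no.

D₁ = -19, D₂ = -19
f is negative-definite; reduce −f:
−f: reduced (well bottom): (1,1,5) with a≤c, −a<b≤a
flip sign back: reduced form of f is (-1,-1,-5)
g: reduced (well bottom): (1,1,5) with a≤c, −a<b≤a
reduced forms (-1, -1, -5) vs (1, 1, 5) ⇒ inequivalent

no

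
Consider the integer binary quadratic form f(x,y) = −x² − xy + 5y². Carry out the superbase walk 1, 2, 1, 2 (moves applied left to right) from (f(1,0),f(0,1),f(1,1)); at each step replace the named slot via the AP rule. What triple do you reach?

start (-1,5,3) = (f(1,0),f(0,1),f(1,1))
replace slot 1: 2·(5+3) − (-1) = 17 → (17,5,3)
replace slot 2: 2·(17+3) − 5 = 35 → (17,35,3)
replace slot 1: 2·(35+3) − 17 = 59 → (59,35,3)
replace slot 2: 2·(59+3) − 35 = 89 → (59,89,3)

59,89,3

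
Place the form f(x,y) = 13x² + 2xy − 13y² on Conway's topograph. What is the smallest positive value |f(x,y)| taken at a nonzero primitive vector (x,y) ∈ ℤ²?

river: ρ → (-13,24,2)
river: ρ → (2,24,-13)
river: ρ → (-13,2,13)
river: ρ → (13,24,-2)
river: ρ → (-2,24,13)
river: ρ → (13,2,-13)
closes: descent 0, river 6
min |a| on river = 2

2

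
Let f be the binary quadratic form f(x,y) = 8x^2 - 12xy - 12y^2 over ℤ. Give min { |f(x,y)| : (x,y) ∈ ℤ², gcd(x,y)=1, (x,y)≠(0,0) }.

descent: ρ → (-12,12,8)  [lands on river]
river: ρ → (8,20,-4)
river: ρ → (-4,20,8)
river: ρ → (8,12,-12)
closes: descent 1, river 4
min |a| on river = 4

4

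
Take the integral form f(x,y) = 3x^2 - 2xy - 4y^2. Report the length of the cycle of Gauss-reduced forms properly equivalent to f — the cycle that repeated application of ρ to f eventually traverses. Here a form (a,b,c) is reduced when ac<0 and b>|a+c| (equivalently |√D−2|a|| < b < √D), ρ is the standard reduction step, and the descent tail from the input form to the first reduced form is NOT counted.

D = 52, ⌊√D⌋ = 7
descent: ρ → (-4,2,3)  [lands on river]
river: ρ → (3,4,-3)
river: ρ → (-3,2,4)
river: ρ → (4,6,-1)
river: ρ → (-1,6,4)
river: ρ → (4,2,-3)
river: ρ → (-3,4,3)
river: ρ → (3,2,-4)
river: ρ → (-4,6,1)
river: ρ → (1,6,-4)
ρ-cycle length = 10 (tail of 1 descent step not counted)

10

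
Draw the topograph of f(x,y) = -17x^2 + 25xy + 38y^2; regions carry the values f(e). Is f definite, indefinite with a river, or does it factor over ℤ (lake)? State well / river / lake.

D = b²−4ac = 25² − 4·(-17)·38 = 3209
D > 0 non-square ⇒ indefinite ⇒ periodic river

river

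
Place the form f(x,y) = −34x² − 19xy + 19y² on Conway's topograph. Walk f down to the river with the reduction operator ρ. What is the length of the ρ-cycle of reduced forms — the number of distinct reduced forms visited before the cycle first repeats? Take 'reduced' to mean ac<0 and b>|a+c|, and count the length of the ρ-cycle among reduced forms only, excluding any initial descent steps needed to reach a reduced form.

D = 2945, ⌊√D⌋ = 54
descent: ρ → (19,19,-34)  [lands on river]
river: ρ → (-34,49,4)
river: ρ → (4,47,-46)
river: ρ → (-46,45,5)
river: ρ → (5,45,-46)
river: ρ → (-46,47,4)
river: ρ → (4,49,-34)
river: ρ → (-34,19,19)
ρ-cycle length = 8 (tail of 1 descent step not counted)

8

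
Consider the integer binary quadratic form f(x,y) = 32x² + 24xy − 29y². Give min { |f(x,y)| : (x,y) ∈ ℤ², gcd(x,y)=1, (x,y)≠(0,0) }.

river: ρ → (-29,34,27)
river: ρ → (27,20,-36)
river: ρ → (-36,52,11)
river: ρ → (11,58,-21)
river: ρ → (-21,26,43)
river: ρ → (43,60,-4)
river: ρ → (-4,60,43)
river: ρ → (43,26,-21)
river: ρ → (-21,58,11)
river: ρ → (11,52,-36)
river: ρ → (-36,20,27)
river: ρ → (27,34,-29)
river: ρ → (-29,24,32)
river: ρ → (32,40,-21)
river: ρ → (-21,44,28)
river: ρ → (28,12,-37)
river: ρ → (-37,62,3)
river: ρ → (3,64,-16)
river: ρ → (-16,64,3)
river: ρ → (3,62,-37)
river: ρ → (-37,12,28)
river: ρ → (28,44,-21)
river: ρ → (-21,40,32)
river: ρ → (32,24,-29)
closes: descent 0, river 24
min |a| on river = 3

3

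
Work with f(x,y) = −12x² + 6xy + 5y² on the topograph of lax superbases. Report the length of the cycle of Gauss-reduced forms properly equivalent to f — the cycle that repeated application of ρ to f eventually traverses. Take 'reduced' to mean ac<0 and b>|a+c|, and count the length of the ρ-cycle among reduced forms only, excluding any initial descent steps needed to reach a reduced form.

D = 276, ⌊√D⌋ = 16
descent: ρ → (5,14,-4)  [lands on river]
river: ρ → (-4,10,11)
river: ρ → (11,12,-3)
river: ρ → (-3,12,11)
river: ρ → (11,10,-4)
river: ρ → (-4,14,5)
river: ρ → (5,16,-1)
river: ρ → (-1,16,5)
ρ-cycle length = 8 (tail of 1 descent step not counted)

8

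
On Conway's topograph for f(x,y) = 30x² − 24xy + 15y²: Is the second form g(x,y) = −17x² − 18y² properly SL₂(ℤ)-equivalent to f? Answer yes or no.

D₁ = -1224, D₂ = -1224
f: flip: (30,-24,15)→(15,24,30)
f: translate: b→-6 (≡24 mod 30), so (15,24,30)→(15,-6,21)
f: reduced (well bottom): (15,-6,21) with a≤c, −a<b≤a
g is negative-definite; reduce −g:
−g: reduced (well bottom): (17,0,18) with a≤c, −a<b≤a
flip sign back: reduced form of g is (-17,0,-18)
reduced forms (15, -6, 21) vs (-17, 0, -18) ⇒ inequivalent

no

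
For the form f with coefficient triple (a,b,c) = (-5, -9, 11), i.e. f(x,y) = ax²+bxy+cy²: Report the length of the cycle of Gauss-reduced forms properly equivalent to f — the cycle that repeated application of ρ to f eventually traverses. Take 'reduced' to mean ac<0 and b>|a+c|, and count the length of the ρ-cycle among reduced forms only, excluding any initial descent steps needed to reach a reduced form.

D = 301, ⌊√D⌋ = 17
descent: ρ → (11,9,-5)  [lands on river]
river: ρ → (-5,11,9)
river: ρ → (9,7,-7)
river: ρ → (-7,7,9)
river: ρ → (9,11,-5)
river: ρ → (-5,9,11)
river: ρ → (11,13,-3)
river: ρ → (-3,17,1)
river: ρ → (1,17,-3)
river: ρ → (-3,13,11)
ρ-cycle length = 10 (tail of 1 descent step not counted)

10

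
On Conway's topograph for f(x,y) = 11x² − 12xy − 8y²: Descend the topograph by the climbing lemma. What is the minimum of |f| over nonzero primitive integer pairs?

descent: ρ → (-8,12,11)  [lands on river]
river: ρ → (11,10,-9)
river: ρ → (-9,8,12)
river: ρ → (12,16,-5)
river: ρ → (-5,14,15)
river: ρ → (15,16,-4)
river: ρ → (-4,16,15)
river: ρ → (15,14,-5)
river: ρ → (-5,16,12)
river: ρ → (12,8,-9)
river: ρ → (-9,10,11)
river: ρ → (11,12,-8)
river: ρ → (-8,20,3)
river: ρ → (3,22,-1)
river: ρ → (-1,22,3)
river: ρ → (3,20,-8)
closes: descent 1, river 16
min |a| on river = 1

1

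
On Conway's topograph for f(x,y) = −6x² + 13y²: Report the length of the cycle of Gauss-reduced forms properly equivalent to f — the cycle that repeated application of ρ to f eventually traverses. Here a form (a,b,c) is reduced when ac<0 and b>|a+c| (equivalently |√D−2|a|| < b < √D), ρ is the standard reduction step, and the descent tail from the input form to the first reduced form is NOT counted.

D = 312, ⌊√D⌋ = 17
descent: ρ → (13,0,-6)
descent: ρ → (-6,12,7)  [lands on river]
river: ρ → (7,16,-2)
river: ρ → (-2,16,7)
river: ρ → (7,12,-6)
ρ-cycle length = 4 (tail of 2 descent steps not counted)

4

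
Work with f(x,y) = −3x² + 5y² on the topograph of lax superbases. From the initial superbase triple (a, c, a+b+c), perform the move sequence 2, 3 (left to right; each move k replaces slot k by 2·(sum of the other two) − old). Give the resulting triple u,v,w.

start (-3,5,2) = (f(1,0),f(0,1),f(1,1))
replace slot 2: 2·((-3)+2) − 5 = -7 → (-3,-7,2)
replace slot 3: 2·((-3)+(-7)) − 2 = -22 → (-3,-7,-22)

-3,-7,-22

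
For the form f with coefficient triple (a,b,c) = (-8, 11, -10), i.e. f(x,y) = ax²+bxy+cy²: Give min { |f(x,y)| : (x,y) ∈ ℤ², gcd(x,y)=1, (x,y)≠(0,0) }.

translate: b→5 (≡-11 mod 16), so (8,-11,10)→(8,5,7)
flip: (8,5,7)→(7,-5,8)
reduced (well bottom): (7,-5,8) with a≤c, −a<b≤a
well minimum |f| = |-7| = 7 (negative-definite)

7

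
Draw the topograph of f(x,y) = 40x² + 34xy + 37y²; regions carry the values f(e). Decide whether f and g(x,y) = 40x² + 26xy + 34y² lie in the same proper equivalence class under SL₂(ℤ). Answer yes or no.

D₁ = -4764, D₂ = -4764
f: flip: (40,34,37)→(37,-34,40)
f: reduced (well bottom): (37,-34,40) with a≤c, −a<b≤a
g: flip: (40,26,34)→(34,-26,40)
g: reduced (well bottom): (34,-26,40) with a≤c, −a<b≤a
reduced forms (37, -34, 40) vs (34, -26, 40) ⇒ inequivalent

no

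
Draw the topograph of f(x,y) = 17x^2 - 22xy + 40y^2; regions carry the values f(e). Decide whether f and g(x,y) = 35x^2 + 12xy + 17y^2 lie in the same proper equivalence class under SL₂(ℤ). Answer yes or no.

D₁ = -2236, D₂ = -2236
f: translate: b→12 (≡-22 mod 34), so (17,-22,40)→(17,12,35)
f: reduced (well bottom): (17,12,35) with a≤c, −a<b≤a
g: flip: (35,12,17)→(17,-12,35)
g: reduced (well bottom): (17,-12,35) with a≤c, −a<b≤a
reduced forms (17, 12, 35) vs (17, -12, 35) ⇒ inequivalent

no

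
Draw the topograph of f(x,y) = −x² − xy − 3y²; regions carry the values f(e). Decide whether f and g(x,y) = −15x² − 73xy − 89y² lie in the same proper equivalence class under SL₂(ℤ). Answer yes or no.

D₁ = -11, D₂ = -11
f is negative-definite; reduce −f:
−f: reduced (well bottom): (1,1,3) with a≤c, −a<b≤a
flip sign back: reduced form of f is (-1,-1,-3)
g is negative-definite; reduce −g:
−g: translate: b→13 (≡73 mod 30), so (15,73,89)→(15,13,3)
−g: flip: (15,13,3)→(3,-13,15)
−g: translate: b→-1 (≡-13 mod 6), so (3,-13,15)→(3,-1,1)
−g: flip: (3,-1,1)→(1,1,3)
−g: reduced (well bottom): (1,1,3) with a≤c, −a<b≤a
flip sign back: reduced form of g is (-1,-1,-3)
reduced forms (-1, -1, -3) vs (-1, -1, -3) ⇒ equivalent

yes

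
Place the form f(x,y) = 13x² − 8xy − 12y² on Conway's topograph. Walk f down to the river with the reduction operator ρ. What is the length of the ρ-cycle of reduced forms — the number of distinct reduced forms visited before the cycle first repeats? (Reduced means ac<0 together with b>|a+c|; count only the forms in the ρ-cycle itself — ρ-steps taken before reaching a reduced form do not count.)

D = 688, ⌊√D⌋ = 26
descent: ρ → (-12,8,13)  [lands on river]
river: ρ → (13,18,-7)
river: ρ → (-7,24,4)
river: ρ → (4,24,-7)
river: ρ → (-7,18,13)
river: ρ → (13,8,-12)
river: ρ → (-12,16,9)
river: ρ → (9,20,-8)
river: ρ → (-8,12,17)
river: ρ → (17,22,-3)
river: ρ → (-3,26,1)
river: ρ → (1,26,-3)
river: ρ → (-3,22,17)
river: ρ → (17,12,-8)
river: ρ → (-8,20,9)
river: ρ → (9,16,-12)
ρ-cycle length = 16 (tail of 1 descent step not counted)

16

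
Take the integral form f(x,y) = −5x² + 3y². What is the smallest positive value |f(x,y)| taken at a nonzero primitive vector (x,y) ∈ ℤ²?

descent: ρ → (3,6,-2)  [lands on river]
river: ρ → (-2,6,3)
closes: descent 1, river 2
min |a| on river = 2

2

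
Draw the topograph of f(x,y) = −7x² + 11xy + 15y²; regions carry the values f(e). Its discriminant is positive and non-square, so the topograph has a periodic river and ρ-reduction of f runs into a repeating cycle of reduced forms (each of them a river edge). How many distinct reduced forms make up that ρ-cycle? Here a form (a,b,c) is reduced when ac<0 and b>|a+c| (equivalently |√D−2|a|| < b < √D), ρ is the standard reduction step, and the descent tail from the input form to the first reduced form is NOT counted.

D = 541, ⌊√D⌋ = 23
river: ρ → (15,19,-3)
river: ρ → (-3,23,1)
river: ρ → (1,23,-3)
river: ρ → (-3,19,15)
river: ρ → (15,11,-7)
river: ρ → (-7,17,9)
river: ρ → (9,19,-5)
river: ρ → (-5,21,5)
river: ρ → (5,19,-9)
river: ρ → (-9,17,7)
river: ρ → (7,11,-15)
river: ρ → (-15,19,3)
river: ρ → (3,23,-1)
river: ρ → (-1,23,3)
river: ρ → (3,19,-15)
river: ρ → (-15,11,7)
river: ρ → (7,17,-9)
river: ρ → (-9,19,5)
river: ρ → (5,21,-5)
river: ρ → (-5,19,9)
river: ρ → (9,17,-7)
river: ρ → (-7,11,15)
ρ-cycle length = 22 (tail of 0 descent steps not counted)

22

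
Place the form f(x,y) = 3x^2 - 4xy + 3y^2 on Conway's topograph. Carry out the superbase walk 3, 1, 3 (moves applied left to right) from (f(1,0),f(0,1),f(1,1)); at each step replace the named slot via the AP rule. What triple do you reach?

start (3,3,2) = (f(1,0),f(0,1),f(1,1))
replace slot 3: 2·(3+3) − 2 = 10 → (3,3,10)
replace slot 1: 2·(3+10) − 3 = 23 → (23,3,10)
replace slot 3: 2·(23+3) − 10 = 42 → (23,3,42)

23,3,42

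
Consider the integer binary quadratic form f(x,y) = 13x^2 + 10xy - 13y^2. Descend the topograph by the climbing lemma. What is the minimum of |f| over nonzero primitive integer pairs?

river: ρ → (-13,16,10)
river: ρ → (10,24,-5)
river: ρ → (-5,26,5)
river: ρ → (5,24,-10)
river: ρ → (-10,16,13)
river: ρ → (13,10,-13)
closes: descent 0, river 6
min |a| on river = 5

5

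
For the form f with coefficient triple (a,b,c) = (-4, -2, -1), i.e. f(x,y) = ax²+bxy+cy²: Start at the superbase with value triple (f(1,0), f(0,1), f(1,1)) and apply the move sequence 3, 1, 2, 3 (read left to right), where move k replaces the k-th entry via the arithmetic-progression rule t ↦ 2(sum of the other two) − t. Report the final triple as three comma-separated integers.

start (-4,-1,-7) = (f(1,0),f(0,1),f(1,1))
replace slot 3: 2·((-4)+(-1)) − (-7) = -3 → (-4,-1,-3)
replace slot 1: 2·((-1)+(-3)) − (-4) = -4 → (-4,-1,-3)
replace slot 2: 2·((-4)+(-3)) − (-1) = -13 → (-4,-13,-3)
replace slot 3: 2·((-4)+(-13)) − (-3) = -31 → (-4,-13,-31)

-4,-13,-31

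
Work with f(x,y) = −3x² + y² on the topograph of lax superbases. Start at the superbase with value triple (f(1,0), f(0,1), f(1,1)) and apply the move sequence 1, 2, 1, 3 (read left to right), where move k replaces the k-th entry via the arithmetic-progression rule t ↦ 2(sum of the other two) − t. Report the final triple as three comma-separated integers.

start (-3,1,-2) = (f(1,0),f(0,1),f(1,1))
replace slot 1: 2·(1+(-2)) − (-3) = 1 → (1,1,-2)
replace slot 2: 2·(1+(-2)) − 1 = -3 → (1,-3,-2)
replace slot 1: 2·((-3)+(-2)) − 1 = -11 → (-11,-3,-2)
replace slot 3: 2·((-11)+(-3)) − (-2) = -26 → (-11,-3,-26)

-11,-3,-26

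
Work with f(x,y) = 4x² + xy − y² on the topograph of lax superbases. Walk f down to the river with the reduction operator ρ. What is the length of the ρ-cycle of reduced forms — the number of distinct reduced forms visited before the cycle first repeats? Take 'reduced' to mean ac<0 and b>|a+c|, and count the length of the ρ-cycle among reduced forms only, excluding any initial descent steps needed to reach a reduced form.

D = 17, ⌊√D⌋ = 4
descent: ρ → (-1,3,2)  [lands on river]
river: ρ → (2,1,-2)
river: ρ → (-2,3,1)
river: ρ → (1,3,-2)
river: ρ → (-2,1,2)
river: ρ → (2,3,-1)
ρ-cycle length = 6 (tail of 1 descent step not counted)

6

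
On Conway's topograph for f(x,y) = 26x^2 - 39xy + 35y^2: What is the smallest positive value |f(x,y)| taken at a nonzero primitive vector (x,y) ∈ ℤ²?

translate: b→13 (≡-39 mod 52), so (26,-39,35)→(26,13,22)
flip: (26,13,22)→(22,-13,26)
reduced (well bottom): (22,-13,26) with a≤c, −a<b≤a
well minimum = a = 22

22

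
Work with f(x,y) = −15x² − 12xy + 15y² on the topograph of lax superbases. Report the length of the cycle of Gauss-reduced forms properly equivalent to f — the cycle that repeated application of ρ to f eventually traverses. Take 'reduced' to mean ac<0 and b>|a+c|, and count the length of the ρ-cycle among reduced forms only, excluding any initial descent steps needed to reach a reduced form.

D = 1044, ⌊√D⌋ = 32
descent: ρ → (15,12,-15)  [lands on river]
river: ρ → (-15,18,12)
river: ρ → (12,30,-3)
river: ρ → (-3,30,12)
river: ρ → (12,18,-15)
river: ρ → (-15,12,15)
river: ρ → (15,18,-12)
river: ρ → (-12,30,3)
river: ρ → (3,30,-12)
river: ρ → (-12,18,15)
ρ-cycle length = 10 (tail of 1 descent step not counted)

10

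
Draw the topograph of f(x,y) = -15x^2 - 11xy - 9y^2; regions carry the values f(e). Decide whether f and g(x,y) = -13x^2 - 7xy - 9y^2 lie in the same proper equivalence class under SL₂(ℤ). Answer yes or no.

D₁ = -419, D₂ = -419
f is negative-definite; reduce −f:
−f: flip: (15,11,9)→(9,-11,15)
−f: translate: b→7 (≡-11 mod 18), so (9,-11,15)→(9,7,13)
−f: reduced (well bottom): (9,7,13) with a≤c, −a<b≤a
flip sign back: reduced form of f is (-9,-7,-13)
g is negative-definite; reduce −g:
−g: flip: (13,7,9)→(9,-7,13)
−g: reduced (well bottom): (9,-7,13) with a≤c, −a<b≤a
flip sign back: reduced form of g is (-9,7,-13)
reduced forms (-9, -7, -13) vs (-9, 7, -13) ⇒ inequivalent

no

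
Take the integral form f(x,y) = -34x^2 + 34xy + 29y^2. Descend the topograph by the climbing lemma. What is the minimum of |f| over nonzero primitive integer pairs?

river: ρ → (29,24,-39)
river: ρ → (-39,54,14)
river: ρ → (14,58,-31)
river: ρ → (-31,66,6)
river: ρ → (6,66,-31)
river: ρ → (-31,58,14)
river: ρ → (14,54,-39)
river: ρ → (-39,24,29)
river: ρ → (29,34,-34)
river: ρ → (-34,34,29)
closes: descent 0, river 10
min |a| on river = 6

6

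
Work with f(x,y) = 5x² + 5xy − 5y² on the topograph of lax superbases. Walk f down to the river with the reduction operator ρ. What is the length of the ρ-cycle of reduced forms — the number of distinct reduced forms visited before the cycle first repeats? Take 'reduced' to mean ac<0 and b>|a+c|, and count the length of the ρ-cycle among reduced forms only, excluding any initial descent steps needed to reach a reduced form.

D = 125, ⌊√D⌋ = 11
river: ρ → (-5,5,5)
river: ρ → (5,5,-5)
ρ-cycle length = 2 (tail of 0 descent steps not counted)

2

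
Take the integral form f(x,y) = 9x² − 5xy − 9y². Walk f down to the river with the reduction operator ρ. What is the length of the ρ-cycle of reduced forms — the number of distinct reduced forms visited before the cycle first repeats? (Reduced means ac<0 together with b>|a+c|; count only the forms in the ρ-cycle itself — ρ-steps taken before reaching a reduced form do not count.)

D = 349, ⌊√D⌋ = 18
descent: ρ → (-9,5,9)  [lands on river]
river: ρ → (9,13,-5)
river: ρ → (-5,17,3)
river: ρ → (3,13,-15)
river: ρ → (-15,17,1)
river: ρ → (1,17,-15)
river: ρ → (-15,13,3)
river: ρ → (3,17,-5)
river: ρ → (-5,13,9)
river: ρ → (9,5,-9)
river: ρ → (-9,13,5)
river: ρ → (5,17,-3)
river: ρ → (-3,13,15)
river: ρ → (15,17,-1)
river: ρ → (-1,17,15)
river: ρ → (15,13,-3)
river: ρ → (-3,17,5)
river: ρ → (5,13,-9)
ρ-cycle length = 18 (tail of 1 descent step not counted)

18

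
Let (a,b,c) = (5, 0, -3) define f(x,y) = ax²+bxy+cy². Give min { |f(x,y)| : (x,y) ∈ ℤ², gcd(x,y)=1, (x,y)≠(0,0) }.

descent: ρ → (-3,6,2)  [lands on river]
river: ρ → (2,6,-3)
closes: descent 1, river 2
min |a| on river = 2

2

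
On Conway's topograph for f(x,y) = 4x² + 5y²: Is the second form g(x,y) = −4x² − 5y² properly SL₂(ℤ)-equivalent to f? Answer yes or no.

D₁ = -80, D₂ = -80
f: reduced (well bottom): (4,0,5) with a≤c, −a<b≤a
g is negative-definite; reduce −g:
−g: reduced (well bottom): (4,0,5) with a≤c, −a<b≤a
flip sign back: reduced form of g is (-4,0,-5)
reduced forms (4, 0, 5) vs (-4, 0, -5) ⇒ inequivalent

no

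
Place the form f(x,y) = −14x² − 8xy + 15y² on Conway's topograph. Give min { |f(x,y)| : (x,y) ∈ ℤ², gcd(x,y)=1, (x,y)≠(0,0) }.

descent: ρ → (15,8,-14)  [lands on river]
river: ρ → (-14,20,9)
river: ρ → (9,16,-18)
river: ρ → (-18,20,7)
river: ρ → (7,22,-15)
river: ρ → (-15,8,14)
river: ρ → (14,20,-9)
river: ρ → (-9,16,18)
river: ρ → (18,20,-7)
river: ρ → (-7,22,15)
closes: descent 1, river 10
min |a| on river = 7

7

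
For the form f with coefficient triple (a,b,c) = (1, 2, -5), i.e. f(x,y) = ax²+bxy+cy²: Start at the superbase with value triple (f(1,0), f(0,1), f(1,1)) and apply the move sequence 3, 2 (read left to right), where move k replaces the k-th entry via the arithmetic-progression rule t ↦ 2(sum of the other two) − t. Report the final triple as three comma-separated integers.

start (1,-5,-2) = (f(1,0),f(0,1),f(1,1))
replace slot 3: 2·(1+(-5)) − (-2) = -6 → (1,-5,-6)
replace slot 2: 2·(1+(-6)) − (-5) = -5 → (1,-5,-6)

1,-5,-6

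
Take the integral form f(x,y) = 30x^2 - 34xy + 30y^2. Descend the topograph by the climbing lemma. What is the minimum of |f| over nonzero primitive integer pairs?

translate: b→26 (≡-34 mod 60), so (30,-34,30)→(30,26,26)
flip: (30,26,26)→(26,-26,30)
translate: b→26 (≡-26 mod 52), so (26,-26,30)→(26,26,30)
reduced (well bottom): (26,26,30) with a≤c, −a<b≤a
well minimum = a = 26

26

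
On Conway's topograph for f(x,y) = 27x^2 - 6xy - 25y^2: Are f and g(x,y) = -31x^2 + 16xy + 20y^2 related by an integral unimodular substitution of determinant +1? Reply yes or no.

D₁ = 2736, D₂ = 2736
river cycle of f (length 8): (-25, 6, 27), (27, 48, -4), (-4, 48, 27), (27, 6, -25), (-25, 44, 8), (8, 52, -1), (-1, 52, 8), (8, 44, -25)
river cycle of g (length 14): (20, 24, -27), (-27, 30, 17), (17, 38, -19), (-19, 38, 17), (17, 30, -27), (-27, 24, 20), (20, 16, -31), (-31, 46, 5), (5, 44, -40), (-40, 36, 9), … (4 more)
cycles differ ⇒ inequivalent

no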